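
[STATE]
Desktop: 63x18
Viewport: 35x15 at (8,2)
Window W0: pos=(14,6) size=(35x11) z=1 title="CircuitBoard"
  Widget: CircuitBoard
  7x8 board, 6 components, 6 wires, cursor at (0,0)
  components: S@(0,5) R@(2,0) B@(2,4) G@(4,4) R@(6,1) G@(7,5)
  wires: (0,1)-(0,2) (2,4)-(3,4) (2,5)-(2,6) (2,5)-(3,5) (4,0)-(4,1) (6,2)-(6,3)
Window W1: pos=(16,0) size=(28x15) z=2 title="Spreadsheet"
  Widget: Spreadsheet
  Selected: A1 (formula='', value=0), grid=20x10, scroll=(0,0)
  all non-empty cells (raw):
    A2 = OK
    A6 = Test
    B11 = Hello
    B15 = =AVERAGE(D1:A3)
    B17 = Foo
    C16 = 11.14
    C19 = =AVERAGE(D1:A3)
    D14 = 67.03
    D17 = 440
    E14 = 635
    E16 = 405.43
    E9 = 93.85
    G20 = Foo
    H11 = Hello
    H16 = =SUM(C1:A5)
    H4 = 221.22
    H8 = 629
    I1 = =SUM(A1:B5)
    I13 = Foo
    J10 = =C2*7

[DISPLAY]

        ┠──────────────────────────
        ┃A1:                       
        ┃       A       B       C  
        ┃--------------------------
      ┏━┃  1      [0]       0      
      ┃ ┃  2 OK             0      
      ┠─┃  3        0       0      
      ┃ ┃  4        0       0      
      ┃0┃  5        0       0      
      ┃ ┃  6 Test           0      
      ┃1┃  7        0       0      
      ┃ ┃  8        0       0      
      ┃2┗━━━━━━━━━━━━━━━━━━━━━━━━━━
      ┃                    │   │   
      ┗━━━━━━━━━━━━━━━━━━━━━━━━━━━━


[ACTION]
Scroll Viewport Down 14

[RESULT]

        ┃A1:                       
        ┃       A       B       C  
        ┃--------------------------
      ┏━┃  1      [0]       0      
      ┃ ┃  2 OK             0      
      ┠─┃  3        0       0      
      ┃ ┃  4        0       0      
      ┃0┃  5        0       0      
      ┃ ┃  6 Test           0      
      ┃1┃  7        0       0      
      ┃ ┃  8        0       0      
      ┃2┗━━━━━━━━━━━━━━━━━━━━━━━━━━
      ┃                    │   │   
      ┗━━━━━━━━━━━━━━━━━━━━━━━━━━━━
                                   


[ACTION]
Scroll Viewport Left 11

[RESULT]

                ┃A1:               
                ┃       A       B  
                ┃------------------
              ┏━┃  1      [0]      
              ┃ ┃  2 OK            
              ┠─┃  3        0      
              ┃ ┃  4        0      
              ┃0┃  5        0      
              ┃ ┃  6 Test          
              ┃1┃  7        0      
              ┃ ┃  8        0      
              ┃2┗━━━━━━━━━━━━━━━━━━
              ┃                    
              ┗━━━━━━━━━━━━━━━━━━━━
                                   


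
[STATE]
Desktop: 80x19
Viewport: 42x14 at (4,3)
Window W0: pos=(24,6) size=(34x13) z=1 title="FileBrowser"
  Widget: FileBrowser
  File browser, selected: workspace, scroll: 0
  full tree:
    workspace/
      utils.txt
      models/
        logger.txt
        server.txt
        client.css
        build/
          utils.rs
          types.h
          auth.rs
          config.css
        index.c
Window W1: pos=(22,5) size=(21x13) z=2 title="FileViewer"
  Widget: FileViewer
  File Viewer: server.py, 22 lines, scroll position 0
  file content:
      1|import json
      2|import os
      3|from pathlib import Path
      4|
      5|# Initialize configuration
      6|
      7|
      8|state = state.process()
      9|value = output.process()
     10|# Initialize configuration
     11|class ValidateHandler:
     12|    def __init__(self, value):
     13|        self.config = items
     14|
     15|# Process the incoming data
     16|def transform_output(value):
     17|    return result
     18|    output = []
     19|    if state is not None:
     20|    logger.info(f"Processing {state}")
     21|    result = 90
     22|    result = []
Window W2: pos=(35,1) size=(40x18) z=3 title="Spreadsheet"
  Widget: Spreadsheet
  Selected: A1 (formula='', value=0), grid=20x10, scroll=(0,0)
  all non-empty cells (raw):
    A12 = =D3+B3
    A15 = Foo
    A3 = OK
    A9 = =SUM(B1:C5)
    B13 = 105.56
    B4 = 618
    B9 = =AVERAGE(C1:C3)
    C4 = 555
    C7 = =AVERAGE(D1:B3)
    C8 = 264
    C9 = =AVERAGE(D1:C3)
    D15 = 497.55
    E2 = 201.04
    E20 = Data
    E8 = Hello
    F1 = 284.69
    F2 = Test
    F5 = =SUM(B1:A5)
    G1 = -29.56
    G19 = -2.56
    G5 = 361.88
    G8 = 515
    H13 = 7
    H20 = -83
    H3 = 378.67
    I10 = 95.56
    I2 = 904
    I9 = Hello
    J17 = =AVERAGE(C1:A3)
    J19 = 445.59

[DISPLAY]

                               ┠──────────
                               ┃A1:       
                  ┏━━━━━━━━━━━━┃       A  
                  ┃ FileViewer ┃----------
                  ┠────────────┃  1      [
                  ┃import json ┃  2       
                  ┃import os   ┃  3 OK    
                  ┃from pathlib┃  4       
                  ┃            ┃  5       
                  ┃# Initialize┃  6       
                  ┃            ┃  7       
                  ┃            ┃  8       
                  ┃state = stat┃  9     11
                  ┃value = outp┃ 10       


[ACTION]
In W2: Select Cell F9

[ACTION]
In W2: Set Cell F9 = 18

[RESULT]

                               ┠──────────
                               ┃F9: 18    
                  ┏━━━━━━━━━━━━┃       A  
                  ┃ FileViewer ┃----------
                  ┠────────────┃  1       
                  ┃import json ┃  2       
                  ┃import os   ┃  3 OK    
                  ┃from pathlib┃  4       
                  ┃            ┃  5       
                  ┃# Initialize┃  6       
                  ┃            ┃  7       
                  ┃            ┃  8       
                  ┃state = stat┃  9     11
                  ┃value = outp┃ 10       


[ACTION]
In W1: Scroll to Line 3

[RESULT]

                               ┠──────────
                               ┃F9: 18    
                  ┏━━━━━━━━━━━━┃       A  
                  ┃ FileViewer ┃----------
                  ┠────────────┃  1       
                  ┃from pathlib┃  2       
                  ┃            ┃  3 OK    
                  ┃# Initialize┃  4       
                  ┃            ┃  5       
                  ┃            ┃  6       
                  ┃state = stat┃  7       
                  ┃value = outp┃  8       
                  ┃# Initialize┃  9     11
                  ┃class Valida┃ 10       


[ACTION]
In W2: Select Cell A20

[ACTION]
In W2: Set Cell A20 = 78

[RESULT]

                               ┠──────────
                               ┃A20: 78   
                  ┏━━━━━━━━━━━━┃       A  
                  ┃ FileViewer ┃----------
                  ┠────────────┃  1       
                  ┃from pathlib┃  2       
                  ┃            ┃  3 OK    
                  ┃# Initialize┃  4       
                  ┃            ┃  5       
                  ┃            ┃  6       
                  ┃state = stat┃  7       
                  ┃value = outp┃  8       
                  ┃# Initialize┃  9     11
                  ┃class Valida┃ 10       


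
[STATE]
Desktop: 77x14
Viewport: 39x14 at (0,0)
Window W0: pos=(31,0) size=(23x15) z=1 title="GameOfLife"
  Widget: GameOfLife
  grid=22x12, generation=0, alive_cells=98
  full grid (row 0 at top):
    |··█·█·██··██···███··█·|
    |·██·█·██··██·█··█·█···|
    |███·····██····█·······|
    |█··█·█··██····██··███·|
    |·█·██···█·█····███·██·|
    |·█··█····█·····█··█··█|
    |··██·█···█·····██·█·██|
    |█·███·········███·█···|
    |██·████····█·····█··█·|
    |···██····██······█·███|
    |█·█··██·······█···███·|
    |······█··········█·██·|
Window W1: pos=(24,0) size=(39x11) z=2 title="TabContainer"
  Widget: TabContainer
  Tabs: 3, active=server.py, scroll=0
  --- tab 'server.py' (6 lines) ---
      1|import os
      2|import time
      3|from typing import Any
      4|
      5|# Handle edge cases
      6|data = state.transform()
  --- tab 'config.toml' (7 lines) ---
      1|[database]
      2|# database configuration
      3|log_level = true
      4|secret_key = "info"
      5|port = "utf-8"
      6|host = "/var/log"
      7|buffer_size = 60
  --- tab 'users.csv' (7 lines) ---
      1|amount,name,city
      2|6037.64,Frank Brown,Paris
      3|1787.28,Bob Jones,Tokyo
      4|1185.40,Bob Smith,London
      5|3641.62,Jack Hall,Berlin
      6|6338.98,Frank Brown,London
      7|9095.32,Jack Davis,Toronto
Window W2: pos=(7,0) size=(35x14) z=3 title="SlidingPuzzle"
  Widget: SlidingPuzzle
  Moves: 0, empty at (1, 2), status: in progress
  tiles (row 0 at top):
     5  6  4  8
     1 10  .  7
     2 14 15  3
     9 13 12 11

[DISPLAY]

       ┏━━━━━━━━━━━━━━━━━━━━━━━━━━━━━━━
       ┃ SlidingPuzzle                 
       ┠───────────────────────────────
       ┃┌────┬────┬────┬────┐          
       ┃│  5 │  6 │  4 │  8 │          
       ┃├────┼────┼────┼────┤          
       ┃│  1 │ 10 │    │  7 │          
       ┃├────┼────┼────┼────┤          
       ┃│  2 │ 14 │ 15 │  3 │          
       ┃├────┼────┼────┼────┤          
       ┃│  9 │ 13 │ 12 │ 11 │          
       ┃└────┴────┴────┴────┘          
       ┃Moves: 0                       
       ┗━━━━━━━━━━━━━━━━━━━━━━━━━━━━━━━


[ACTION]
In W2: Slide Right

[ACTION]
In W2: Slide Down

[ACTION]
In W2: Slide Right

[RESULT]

       ┏━━━━━━━━━━━━━━━━━━━━━━━━━━━━━━━
       ┃ SlidingPuzzle                 
       ┠───────────────────────────────
       ┃┌────┬────┬────┬────┐          
       ┃│    │  5 │  4 │  8 │          
       ┃├────┼────┼────┼────┤          
       ┃│  1 │  6 │ 10 │  7 │          
       ┃├────┼────┼────┼────┤          
       ┃│  2 │ 14 │ 15 │  3 │          
       ┃├────┼────┼────┼────┤          
       ┃│  9 │ 13 │ 12 │ 11 │          
       ┃└────┴────┴────┴────┘          
       ┃Moves: 3                       
       ┗━━━━━━━━━━━━━━━━━━━━━━━━━━━━━━━


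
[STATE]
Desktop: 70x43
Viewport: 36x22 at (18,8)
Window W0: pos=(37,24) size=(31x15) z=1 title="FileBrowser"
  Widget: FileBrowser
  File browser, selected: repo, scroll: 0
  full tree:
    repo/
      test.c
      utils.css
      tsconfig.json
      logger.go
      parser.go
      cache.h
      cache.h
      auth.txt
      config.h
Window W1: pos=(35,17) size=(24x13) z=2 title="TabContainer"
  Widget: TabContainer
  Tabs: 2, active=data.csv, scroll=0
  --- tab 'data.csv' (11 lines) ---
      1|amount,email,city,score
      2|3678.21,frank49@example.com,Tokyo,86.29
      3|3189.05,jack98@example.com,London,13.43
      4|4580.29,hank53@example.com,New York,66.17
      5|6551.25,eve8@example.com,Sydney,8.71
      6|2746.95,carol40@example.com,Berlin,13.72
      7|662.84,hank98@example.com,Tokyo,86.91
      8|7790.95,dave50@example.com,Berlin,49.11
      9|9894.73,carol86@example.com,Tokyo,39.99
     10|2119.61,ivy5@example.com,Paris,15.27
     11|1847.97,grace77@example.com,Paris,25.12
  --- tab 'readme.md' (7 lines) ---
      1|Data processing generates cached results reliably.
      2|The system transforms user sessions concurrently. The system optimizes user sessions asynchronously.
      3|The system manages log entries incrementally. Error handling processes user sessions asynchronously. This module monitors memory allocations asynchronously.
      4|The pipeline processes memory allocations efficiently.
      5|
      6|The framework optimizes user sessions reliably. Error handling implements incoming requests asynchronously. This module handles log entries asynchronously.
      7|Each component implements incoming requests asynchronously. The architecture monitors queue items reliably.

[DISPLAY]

                                    
                                    
                                    
                                    
                                    
                                    
                                    
                                    
                                    
                 ┏━━━━━━━━━━━━━━━━━━
                 ┃ TabContainer     
                 ┠──────────────────
                 ┃[data.csv]│ readme
                 ┃──────────────────
                 ┃amount,email,city,
                 ┃3678.21,frank49@ex
                 ┃3189.05,jack98@exa
                 ┃4580.29,hank53@exa
                 ┃6551.25,eve8@examp
                 ┃2746.95,carol40@ex
                 ┃662.84,hank98@exam
                 ┗━━━━━━━━━━━━━━━━━━


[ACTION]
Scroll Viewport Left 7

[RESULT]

                                    
                                    
                                    
                                    
                                    
                                    
                                    
                                    
                                    
                        ┏━━━━━━━━━━━
                        ┃ TabContain
                        ┠───────────
                        ┃[data.csv]│
                        ┃───────────
                        ┃amount,emai
                        ┃3678.21,fra
                        ┃3189.05,jac
                        ┃4580.29,han
                        ┃6551.25,eve
                        ┃2746.95,car
                        ┃662.84,hank
                        ┗━━━━━━━━━━━


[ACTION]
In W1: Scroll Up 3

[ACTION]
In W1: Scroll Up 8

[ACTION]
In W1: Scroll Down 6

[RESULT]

                                    
                                    
                                    
                                    
                                    
                                    
                                    
                                    
                                    
                        ┏━━━━━━━━━━━
                        ┃ TabContain
                        ┠───────────
                        ┃[data.csv]│
                        ┃───────────
                        ┃662.84,hank
                        ┃7790.95,dav
                        ┃9894.73,car
                        ┃2119.61,ivy
                        ┃1847.97,gra
                        ┃           
                        ┃           
                        ┗━━━━━━━━━━━


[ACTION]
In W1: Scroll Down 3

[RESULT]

                                    
                                    
                                    
                                    
                                    
                                    
                                    
                                    
                                    
                        ┏━━━━━━━━━━━
                        ┃ TabContain
                        ┠───────────
                        ┃[data.csv]│
                        ┃───────────
                        ┃2119.61,ivy
                        ┃1847.97,gra
                        ┃           
                        ┃           
                        ┃           
                        ┃           
                        ┃           
                        ┗━━━━━━━━━━━


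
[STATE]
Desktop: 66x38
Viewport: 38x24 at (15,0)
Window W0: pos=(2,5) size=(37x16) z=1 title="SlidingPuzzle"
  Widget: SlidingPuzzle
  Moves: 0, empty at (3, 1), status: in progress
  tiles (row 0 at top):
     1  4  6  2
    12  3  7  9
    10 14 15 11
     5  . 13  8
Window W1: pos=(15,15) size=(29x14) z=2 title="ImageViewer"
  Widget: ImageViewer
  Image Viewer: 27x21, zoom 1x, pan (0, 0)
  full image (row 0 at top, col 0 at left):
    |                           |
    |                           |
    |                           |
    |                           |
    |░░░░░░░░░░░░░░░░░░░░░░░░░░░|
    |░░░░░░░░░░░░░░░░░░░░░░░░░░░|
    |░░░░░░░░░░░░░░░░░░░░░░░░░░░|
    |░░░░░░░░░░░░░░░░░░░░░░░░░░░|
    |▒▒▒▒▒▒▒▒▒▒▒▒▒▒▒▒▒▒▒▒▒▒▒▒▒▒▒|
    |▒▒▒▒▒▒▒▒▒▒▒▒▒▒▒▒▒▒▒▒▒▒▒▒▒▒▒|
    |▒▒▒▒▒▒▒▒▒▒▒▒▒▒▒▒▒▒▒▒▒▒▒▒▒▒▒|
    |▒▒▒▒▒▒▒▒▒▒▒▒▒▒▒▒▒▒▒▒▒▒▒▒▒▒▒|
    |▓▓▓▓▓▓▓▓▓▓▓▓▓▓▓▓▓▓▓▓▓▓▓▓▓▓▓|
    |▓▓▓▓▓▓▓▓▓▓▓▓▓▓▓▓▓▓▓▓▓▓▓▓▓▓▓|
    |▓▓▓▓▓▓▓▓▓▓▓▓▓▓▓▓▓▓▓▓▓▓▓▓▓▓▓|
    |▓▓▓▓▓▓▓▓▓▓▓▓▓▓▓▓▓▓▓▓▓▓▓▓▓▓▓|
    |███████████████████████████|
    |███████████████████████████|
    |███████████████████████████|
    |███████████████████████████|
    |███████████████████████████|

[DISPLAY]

                                      
                                      
                                      
                                      
                                      
━━━━━━━━━━━━━━━━━━━━━━━┓              
le                     ┃              
───────────────────────┨              
───┬────┐              ┃              
 6 │  2 │              ┃              
───┼────┤              ┃              
 7 │  9 │              ┃              
───┼────┤              ┃              
15 │ 11 │              ┃              
───┼────┤              ┃              
┏━━━━━━━━━━━━━━━━━━━━━━━━━━━┓         
┃ ImageViewer               ┃         
┠───────────────────────────┨         
┃                           ┃         
┃                           ┃         
┃                           ┃         
┃                           ┃         
┃░░░░░░░░░░░░░░░░░░░░░░░░░░░┃         
┃░░░░░░░░░░░░░░░░░░░░░░░░░░░┃         


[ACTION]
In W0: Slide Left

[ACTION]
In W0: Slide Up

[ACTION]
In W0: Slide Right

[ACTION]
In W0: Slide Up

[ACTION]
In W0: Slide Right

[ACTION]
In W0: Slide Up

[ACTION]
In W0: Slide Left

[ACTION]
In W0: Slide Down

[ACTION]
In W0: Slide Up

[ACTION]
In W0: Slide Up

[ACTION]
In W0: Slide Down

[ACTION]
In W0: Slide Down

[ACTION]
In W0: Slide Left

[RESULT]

                                      
                                      
                                      
                                      
                                      
━━━━━━━━━━━━━━━━━━━━━━━┓              
le                     ┃              
───────────────────────┨              
───┬────┐              ┃              
 6 │  2 │              ┃              
───┼────┤              ┃              
   │  9 │              ┃              
───┼────┤              ┃              
15 │ 11 │              ┃              
───┼────┤              ┃              
┏━━━━━━━━━━━━━━━━━━━━━━━━━━━┓         
┃ ImageViewer               ┃         
┠───────────────────────────┨         
┃                           ┃         
┃                           ┃         
┃                           ┃         
┃                           ┃         
┃░░░░░░░░░░░░░░░░░░░░░░░░░░░┃         
┃░░░░░░░░░░░░░░░░░░░░░░░░░░░┃         


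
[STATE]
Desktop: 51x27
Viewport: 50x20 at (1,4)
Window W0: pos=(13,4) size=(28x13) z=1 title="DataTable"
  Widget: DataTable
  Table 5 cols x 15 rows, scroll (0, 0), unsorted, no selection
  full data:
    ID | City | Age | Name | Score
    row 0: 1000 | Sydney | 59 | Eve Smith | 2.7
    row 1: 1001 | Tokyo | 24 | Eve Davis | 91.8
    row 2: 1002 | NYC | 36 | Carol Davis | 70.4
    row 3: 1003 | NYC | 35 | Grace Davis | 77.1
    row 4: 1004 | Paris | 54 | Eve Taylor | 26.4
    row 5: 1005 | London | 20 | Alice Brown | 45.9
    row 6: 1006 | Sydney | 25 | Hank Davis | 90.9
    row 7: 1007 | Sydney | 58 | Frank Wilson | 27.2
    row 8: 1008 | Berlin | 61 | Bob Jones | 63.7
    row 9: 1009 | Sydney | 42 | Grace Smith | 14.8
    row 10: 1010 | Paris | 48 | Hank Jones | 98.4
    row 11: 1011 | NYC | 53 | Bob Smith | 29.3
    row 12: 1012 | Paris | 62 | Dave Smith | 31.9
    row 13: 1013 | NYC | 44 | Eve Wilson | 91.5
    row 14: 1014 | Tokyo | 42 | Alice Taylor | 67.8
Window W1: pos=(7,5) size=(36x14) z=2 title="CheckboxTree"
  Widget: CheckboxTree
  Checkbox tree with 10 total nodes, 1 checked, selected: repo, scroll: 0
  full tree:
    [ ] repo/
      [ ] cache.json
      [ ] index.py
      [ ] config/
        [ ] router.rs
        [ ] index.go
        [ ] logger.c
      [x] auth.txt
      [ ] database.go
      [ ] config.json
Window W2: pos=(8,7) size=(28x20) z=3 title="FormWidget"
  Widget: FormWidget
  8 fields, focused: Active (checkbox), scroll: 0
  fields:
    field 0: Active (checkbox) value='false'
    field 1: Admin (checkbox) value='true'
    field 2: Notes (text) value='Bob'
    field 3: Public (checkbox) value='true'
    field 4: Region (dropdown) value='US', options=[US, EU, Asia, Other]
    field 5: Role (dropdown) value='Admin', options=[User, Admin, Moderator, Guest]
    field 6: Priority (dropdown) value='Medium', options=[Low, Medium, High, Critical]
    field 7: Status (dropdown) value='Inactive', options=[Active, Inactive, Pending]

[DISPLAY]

            ┏━━━━━━━━━━━━━━━━━━━━━━━━━━┓          
      ┏━━━━━━━━━━━━━━━━━━━━━━━━━━━━━━━━━━┓        
      ┃ CheckboxTree                     ┃        
      ┠┏━━━━━━━━━━━━━━━━━━━━━━━━━━┓──────┨        
      ┃┃ FormWidget               ┃      ┃        
      ┃┠──────────────────────────┨      ┃        
      ┃┃> Active:     [ ]         ┃      ┃        
      ┃┃  Admin:      [x]         ┃      ┃        
      ┃┃  Notes:      [Bob       ]┃      ┃        
      ┃┃  Public:     [x]         ┃      ┃        
      ┃┃  Region:     [US       ▼]┃      ┃        
      ┃┃  Role:       [Admin    ▼]┃      ┃        
      ┃┃  Priority:   [Medium   ▼]┃      ┃        
      ┃┃  Status:     [Inactive ▼]┃      ┃        
      ┗┃                          ┃━━━━━━┛        
       ┃                          ┃               
       ┃                          ┃               
       ┃                          ┃               
       ┃                          ┃               
       ┃                          ┃               


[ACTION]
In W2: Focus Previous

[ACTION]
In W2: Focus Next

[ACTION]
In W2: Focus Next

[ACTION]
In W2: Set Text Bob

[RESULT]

            ┏━━━━━━━━━━━━━━━━━━━━━━━━━━┓          
      ┏━━━━━━━━━━━━━━━━━━━━━━━━━━━━━━━━━━┓        
      ┃ CheckboxTree                     ┃        
      ┠┏━━━━━━━━━━━━━━━━━━━━━━━━━━┓──────┨        
      ┃┃ FormWidget               ┃      ┃        
      ┃┠──────────────────────────┨      ┃        
      ┃┃  Active:     [ ]         ┃      ┃        
      ┃┃> Admin:      [x]         ┃      ┃        
      ┃┃  Notes:      [Bob       ]┃      ┃        
      ┃┃  Public:     [x]         ┃      ┃        
      ┃┃  Region:     [US       ▼]┃      ┃        
      ┃┃  Role:       [Admin    ▼]┃      ┃        
      ┃┃  Priority:   [Medium   ▼]┃      ┃        
      ┃┃  Status:     [Inactive ▼]┃      ┃        
      ┗┃                          ┃━━━━━━┛        
       ┃                          ┃               
       ┃                          ┃               
       ┃                          ┃               
       ┃                          ┃               
       ┃                          ┃               


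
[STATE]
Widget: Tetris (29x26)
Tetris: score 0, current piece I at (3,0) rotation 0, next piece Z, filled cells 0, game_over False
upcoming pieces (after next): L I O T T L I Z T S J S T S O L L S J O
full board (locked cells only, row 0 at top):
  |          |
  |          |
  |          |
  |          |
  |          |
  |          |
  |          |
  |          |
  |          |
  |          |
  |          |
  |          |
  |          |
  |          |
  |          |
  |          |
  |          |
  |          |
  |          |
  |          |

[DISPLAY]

   ████   │Next:             
          │▓▓                
          │ ▓▓               
          │                  
          │                  
          │                  
          │Score:            
          │0                 
          │                  
          │                  
          │                  
          │                  
          │                  
          │                  
          │                  
          │                  
          │                  
          │                  
          │                  
          │                  
          │                  
          │                  
          │                  
          │                  
          │                  
          │                  


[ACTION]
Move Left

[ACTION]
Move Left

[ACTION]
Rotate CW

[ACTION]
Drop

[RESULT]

          │Next:             
 █        │▓▓                
 █        │ ▓▓               
 █        │                  
 █        │                  
          │                  
          │Score:            
          │0                 
          │                  
          │                  
          │                  
          │                  
          │                  
          │                  
          │                  
          │                  
          │                  
          │                  
          │                  
          │                  
          │                  
          │                  
          │                  
          │                  
          │                  
          │                  


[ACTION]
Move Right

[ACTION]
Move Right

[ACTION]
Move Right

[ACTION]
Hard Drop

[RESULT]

   ▓▓     │Next:             
    ▓▓    │  ▒               
          │▒▒▒               
          │                  
          │                  
          │                  
          │Score:            
          │0                 
          │                  
          │                  
          │                  
          │                  
          │                  
          │                  
          │                  
          │                  
    █     │                  
    █     │                  
    █     │                  
    █     │                  
          │                  
          │                  
          │                  
          │                  
          │                  
          │                  


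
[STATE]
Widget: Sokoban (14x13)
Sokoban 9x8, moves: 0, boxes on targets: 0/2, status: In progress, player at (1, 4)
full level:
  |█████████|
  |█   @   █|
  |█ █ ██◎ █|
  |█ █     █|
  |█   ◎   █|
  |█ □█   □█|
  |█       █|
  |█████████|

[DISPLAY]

█████████     
█   @   █     
█ █ ██◎ █     
█ █     █     
█   ◎   █     
█ □█   □█     
█       █     
█████████     
Moves: 0  0/2 
              
              
              
              


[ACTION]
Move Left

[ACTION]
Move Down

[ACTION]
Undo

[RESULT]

█████████     
█  @    █     
█ █ ██◎ █     
█ █     █     
█   ◎   █     
█ □█   □█     
█       █     
█████████     
Moves: 1  0/2 
              
              
              
              


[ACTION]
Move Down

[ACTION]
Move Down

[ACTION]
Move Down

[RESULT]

█████████     
█       █     
█ █ ██◎ █     
█ █     █     
█  @◎   █     
█ □█   □█     
█       █     
█████████     
Moves: 4  0/2 
              
              
              
              


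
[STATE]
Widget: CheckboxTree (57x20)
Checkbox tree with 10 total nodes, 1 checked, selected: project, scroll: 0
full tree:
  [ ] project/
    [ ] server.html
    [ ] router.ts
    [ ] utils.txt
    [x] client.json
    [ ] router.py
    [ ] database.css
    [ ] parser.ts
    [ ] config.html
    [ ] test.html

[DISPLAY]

>[-] project/                                            
   [ ] server.html                                       
   [ ] router.ts                                         
   [ ] utils.txt                                         
   [x] client.json                                       
   [ ] router.py                                         
   [ ] database.css                                      
   [ ] parser.ts                                         
   [ ] config.html                                       
   [ ] test.html                                         
                                                         
                                                         
                                                         
                                                         
                                                         
                                                         
                                                         
                                                         
                                                         
                                                         


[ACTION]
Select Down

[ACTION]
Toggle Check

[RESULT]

 [-] project/                                            
>  [x] server.html                                       
   [ ] router.ts                                         
   [ ] utils.txt                                         
   [x] client.json                                       
   [ ] router.py                                         
   [ ] database.css                                      
   [ ] parser.ts                                         
   [ ] config.html                                       
   [ ] test.html                                         
                                                         
                                                         
                                                         
                                                         
                                                         
                                                         
                                                         
                                                         
                                                         
                                                         


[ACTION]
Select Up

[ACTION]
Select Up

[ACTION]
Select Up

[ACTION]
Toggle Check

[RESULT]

>[x] project/                                            
   [x] server.html                                       
   [x] router.ts                                         
   [x] utils.txt                                         
   [x] client.json                                       
   [x] router.py                                         
   [x] database.css                                      
   [x] parser.ts                                         
   [x] config.html                                       
   [x] test.html                                         
                                                         
                                                         
                                                         
                                                         
                                                         
                                                         
                                                         
                                                         
                                                         
                                                         


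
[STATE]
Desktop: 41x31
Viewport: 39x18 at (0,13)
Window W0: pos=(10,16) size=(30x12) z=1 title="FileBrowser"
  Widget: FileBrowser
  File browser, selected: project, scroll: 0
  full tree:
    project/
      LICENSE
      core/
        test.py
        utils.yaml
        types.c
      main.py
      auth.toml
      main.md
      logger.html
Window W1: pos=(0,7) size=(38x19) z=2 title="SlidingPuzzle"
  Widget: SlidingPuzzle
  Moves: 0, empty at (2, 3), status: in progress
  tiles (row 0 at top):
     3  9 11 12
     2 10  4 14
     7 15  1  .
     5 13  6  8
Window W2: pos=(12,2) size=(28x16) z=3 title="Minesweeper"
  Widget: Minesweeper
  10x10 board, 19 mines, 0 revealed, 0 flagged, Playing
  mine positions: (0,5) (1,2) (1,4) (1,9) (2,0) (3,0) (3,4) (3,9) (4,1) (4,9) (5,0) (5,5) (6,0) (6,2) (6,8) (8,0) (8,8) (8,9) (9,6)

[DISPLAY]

┃│  2 │ 10 │┃■■■■■■■■■■                
┃├────┼────┼┃■■■■■■■■■■                
┃│  7 │ 15 │┃                          
┃├────┼────┼┃                          
┃│  5 │ 13 │┗━━━━━━━━━━━━━━━━━━━━━━━━━━
┃└────┴────┴────┴────┘               ┃─
┃Moves: 0                            ┃ 
┃                                    ┃ 
┃                                    ┃ 
┃                                    ┃ 
┃                                    ┃ 
┃                                    ┃ 
┗━━━━━━━━━━━━━━━━━━━━━━━━━━━━━━━━━━━━┛ 
          ┃                            
          ┗━━━━━━━━━━━━━━━━━━━━━━━━━━━━
                                       
                                       
                                       


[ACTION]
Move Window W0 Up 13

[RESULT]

┃│  2 │ 10 │┃■■■■■■■■■■                
┃├────┼────┼┃■■■■■■■■■■                
┃│  7 │ 15 │┃                          
┃├────┼────┼┃                          
┃│  5 │ 13 │┗━━━━━━━━━━━━━━━━━━━━━━━━━━
┃└────┴────┴────┴────┘               ┃ 
┃Moves: 0                            ┃ 
┃                                    ┃ 
┃                                    ┃ 
┃                                    ┃ 
┃                                    ┃ 
┃                                    ┃ 
┗━━━━━━━━━━━━━━━━━━━━━━━━━━━━━━━━━━━━┛ 
                                       
                                       
                                       
                                       
                                       


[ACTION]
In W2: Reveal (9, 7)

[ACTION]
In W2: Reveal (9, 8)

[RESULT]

┃│  2 │ 10 │┃■■■■■■■■■■                
┃├────┼────┼┃■■■■■■■22■                
┃│  7 │ 15 │┃                          
┃├────┼────┼┃                          
┃│  5 │ 13 │┗━━━━━━━━━━━━━━━━━━━━━━━━━━
┃└────┴────┴────┴────┘               ┃ 
┃Moves: 0                            ┃ 
┃                                    ┃ 
┃                                    ┃ 
┃                                    ┃ 
┃                                    ┃ 
┃                                    ┃ 
┗━━━━━━━━━━━━━━━━━━━━━━━━━━━━━━━━━━━━┛ 
                                       
                                       
                                       
                                       
                                       


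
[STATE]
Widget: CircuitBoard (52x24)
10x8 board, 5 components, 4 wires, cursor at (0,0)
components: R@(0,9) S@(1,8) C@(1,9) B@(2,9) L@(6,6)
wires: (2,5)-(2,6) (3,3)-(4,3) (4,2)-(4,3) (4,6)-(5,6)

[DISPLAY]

   0 1 2 3 4 5 6 7 8 9                              
0  [.]                                  R           
                                                    
1                                   S   C           
                                                    
2                       · ─ ·           B           
                                                    
3               ·                                   
                │                                   
4           · ─ ·           ·                       
                            │                       
5                           ·                       
                                                    
6                           L                       
                                                    
7                                                   
Cursor: (0,0)                                       
                                                    
                                                    
                                                    
                                                    
                                                    
                                                    
                                                    


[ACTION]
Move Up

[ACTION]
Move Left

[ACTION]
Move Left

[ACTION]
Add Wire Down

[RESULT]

   0 1 2 3 4 5 6 7 8 9                              
0  [.]                                  R           
    │                                               
1   ·                               S   C           
                                                    
2                       · ─ ·           B           
                                                    
3               ·                                   
                │                                   
4           · ─ ·           ·                       
                            │                       
5                           ·                       
                                                    
6                           L                       
                                                    
7                                                   
Cursor: (0,0)                                       
                                                    
                                                    
                                                    
                                                    
                                                    
                                                    
                                                    
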